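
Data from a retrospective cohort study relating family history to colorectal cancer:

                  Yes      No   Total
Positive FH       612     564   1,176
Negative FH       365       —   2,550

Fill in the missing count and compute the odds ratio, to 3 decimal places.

6.496

The missing cell is in the unexposed row: 2550 − 365 = 2185.
So a = 612, b = 564, c = 365, d = 2185.
OR = (a·d)/(b·c) = (612 × 2185) / (564 × 365) = 1337220 / 205860 = 6.49577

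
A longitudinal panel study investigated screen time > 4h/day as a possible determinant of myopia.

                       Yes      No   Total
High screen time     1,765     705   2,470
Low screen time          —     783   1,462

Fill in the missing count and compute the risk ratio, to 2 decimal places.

The missing cell is in the unexposed row: 1462 − 783 = 679.
So a = 1765, b = 705, c = 679, d = 783.
RR = [a/(a+b)] / [c/(c+d)] = (1765/2470) / (679/1462) = 0.71457/0.46443 = 1.53860

1.54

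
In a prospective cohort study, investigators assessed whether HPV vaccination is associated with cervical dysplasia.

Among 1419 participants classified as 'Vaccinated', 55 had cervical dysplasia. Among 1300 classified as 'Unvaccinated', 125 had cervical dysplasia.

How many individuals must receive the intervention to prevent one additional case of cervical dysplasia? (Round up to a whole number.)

Risk in treated group = 55/1419 = 0.03876; risk in control = 125/1300 = 0.09615.
Absolute risk reduction = 0.09615 − 0.03876 = 0.05739
NNT = 1 / ARR = 1 / 0.05739 = 17.423 → round up → 18

18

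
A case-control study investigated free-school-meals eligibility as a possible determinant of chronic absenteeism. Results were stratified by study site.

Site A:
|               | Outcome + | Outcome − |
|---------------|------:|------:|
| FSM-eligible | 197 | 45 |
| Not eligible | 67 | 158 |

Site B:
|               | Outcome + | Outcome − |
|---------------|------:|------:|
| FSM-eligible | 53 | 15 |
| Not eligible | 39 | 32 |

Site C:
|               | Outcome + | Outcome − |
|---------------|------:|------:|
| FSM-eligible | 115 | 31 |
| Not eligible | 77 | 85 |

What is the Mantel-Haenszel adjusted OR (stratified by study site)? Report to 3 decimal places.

6.005

OR_MH = Σ(aᵢdᵢ/nᵢ) / Σ(bᵢcᵢ/nᵢ), where nᵢ is the stratum total.
Stratum 1 (Site A): n = 467; a·d/n = 197·158/467 = 66.6510; b·c/n = 45·67/467 = 6.4561
Stratum 2 (Site B): n = 139; a·d/n = 53·32/139 = 12.2014; b·c/n = 15·39/139 = 4.2086
Stratum 3 (Site C): n = 308; a·d/n = 115·85/308 = 31.7370; b·c/n = 31·77/308 = 7.7500
OR_MH = (66.6510 + 12.2014 + 31.7370) / (6.4561 + 4.2086 + 7.7500) = 110.5894 / 18.4147 = 6.00548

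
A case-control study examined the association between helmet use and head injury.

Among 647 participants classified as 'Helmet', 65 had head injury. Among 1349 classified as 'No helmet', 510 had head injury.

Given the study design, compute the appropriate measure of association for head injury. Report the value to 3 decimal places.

From the description: a = 65, b = 582, c = 510, d = 839.
This is a case-control study: participants were sampled on outcome status, so risks in the source population cannot be estimated directly — relative risk is not valid here. The odds ratio is the appropriate measure.
OR = (a·d)/(b·c) = (65 × 839) / (582 × 510) = 54535 / 296820 = 0.18373

0.184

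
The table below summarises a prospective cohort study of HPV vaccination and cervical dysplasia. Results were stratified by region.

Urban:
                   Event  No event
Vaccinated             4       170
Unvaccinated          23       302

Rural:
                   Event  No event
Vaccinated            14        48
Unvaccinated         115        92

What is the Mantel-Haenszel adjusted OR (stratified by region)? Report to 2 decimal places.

OR_MH = Σ(aᵢdᵢ/nᵢ) / Σ(bᵢcᵢ/nᵢ), where nᵢ is the stratum total.
Stratum 1 (Urban): n = 499; a·d/n = 4·302/499 = 2.4208; b·c/n = 170·23/499 = 7.8357
Stratum 2 (Rural): n = 269; a·d/n = 14·92/269 = 4.7881; b·c/n = 48·115/269 = 20.5204
OR_MH = (2.4208 + 4.7881) / (7.8357 + 20.5204) = 7.2089 / 28.3561 = 0.25423

0.25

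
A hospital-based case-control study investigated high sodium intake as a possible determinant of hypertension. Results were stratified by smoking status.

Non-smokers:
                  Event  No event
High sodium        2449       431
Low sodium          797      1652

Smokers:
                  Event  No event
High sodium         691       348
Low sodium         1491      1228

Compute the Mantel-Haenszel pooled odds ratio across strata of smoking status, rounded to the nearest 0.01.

4.86

OR_MH = Σ(aᵢdᵢ/nᵢ) / Σ(bᵢcᵢ/nᵢ), where nᵢ is the stratum total.
Stratum 1 (Non-smokers): n = 5329; a·d/n = 2449·1652/5329 = 759.1946; b·c/n = 431·797/5329 = 64.4599
Stratum 2 (Smokers): n = 3758; a·d/n = 691·1228/3758 = 225.7978; b·c/n = 348·1491/3758 = 138.0703
OR_MH = (759.1946 + 225.7978) / (64.4599 + 138.0703) = 984.9924 / 202.5302 = 4.86343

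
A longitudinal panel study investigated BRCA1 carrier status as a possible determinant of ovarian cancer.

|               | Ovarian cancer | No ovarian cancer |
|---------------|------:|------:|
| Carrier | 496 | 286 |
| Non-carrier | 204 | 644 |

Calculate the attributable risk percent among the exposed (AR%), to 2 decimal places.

Cells: a = 496, b = 286, c = 204, d = 644.
Risk in exposed = 496/782 = 0.63427; risk in unexposed = 204/848 = 0.24057.
RR = 0.63427/0.24057 = 2.63658
AR% = (RR − 1)/RR × 100 = (2.63658 − 1)/2.63658 × 100 = 62.0720%

62.07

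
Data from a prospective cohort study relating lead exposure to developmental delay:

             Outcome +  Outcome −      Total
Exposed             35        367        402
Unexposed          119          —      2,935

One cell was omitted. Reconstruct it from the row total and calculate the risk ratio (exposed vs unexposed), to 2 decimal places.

The missing cell is in the unexposed row: 2935 − 119 = 2816.
So a = 35, b = 367, c = 119, d = 2816.
RR = [a/(a+b)] / [c/(c+d)] = (35/402) / (119/2935) = 0.08706/0.04055 = 2.14735

2.15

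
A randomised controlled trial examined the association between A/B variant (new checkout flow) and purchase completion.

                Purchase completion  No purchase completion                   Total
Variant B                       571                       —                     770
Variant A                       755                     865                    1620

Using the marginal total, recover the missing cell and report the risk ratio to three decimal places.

1.591

The missing cell is in the exposed row: 770 − 571 = 199.
So a = 571, b = 199, c = 755, d = 865.
RR = [a/(a+b)] / [c/(c+d)] = (571/770) / (755/1620) = 0.74156/0.46605 = 1.59116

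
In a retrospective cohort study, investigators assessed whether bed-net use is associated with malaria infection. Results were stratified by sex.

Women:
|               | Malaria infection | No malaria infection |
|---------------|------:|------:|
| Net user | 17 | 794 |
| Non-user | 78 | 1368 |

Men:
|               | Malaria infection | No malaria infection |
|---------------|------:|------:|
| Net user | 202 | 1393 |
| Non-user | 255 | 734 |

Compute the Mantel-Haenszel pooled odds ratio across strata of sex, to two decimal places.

OR_MH = Σ(aᵢdᵢ/nᵢ) / Σ(bᵢcᵢ/nᵢ), where nᵢ is the stratum total.
Stratum 1 (Women): n = 2257; a·d/n = 17·1368/2257 = 10.3039; b·c/n = 794·78/2257 = 27.4400
Stratum 2 (Men): n = 2584; a·d/n = 202·734/2584 = 57.3793; b·c/n = 1393·255/2584 = 137.4671
OR_MH = (10.3039 + 57.3793) / (27.4400 + 137.4671) = 67.6832 / 164.9071 = 0.41043

0.41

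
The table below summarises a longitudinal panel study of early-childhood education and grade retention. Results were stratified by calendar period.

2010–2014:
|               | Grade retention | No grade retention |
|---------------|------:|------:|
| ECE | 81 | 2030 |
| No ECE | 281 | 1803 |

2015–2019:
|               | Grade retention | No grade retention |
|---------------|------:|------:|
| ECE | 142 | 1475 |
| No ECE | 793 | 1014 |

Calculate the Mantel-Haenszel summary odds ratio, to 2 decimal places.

0.16

OR_MH = Σ(aᵢdᵢ/nᵢ) / Σ(bᵢcᵢ/nᵢ), where nᵢ is the stratum total.
Stratum 1 (2010–2014): n = 4195; a·d/n = 81·1803/4195 = 34.8136; b·c/n = 2030·281/4195 = 135.9785
Stratum 2 (2015–2019): n = 3424; a·d/n = 142·1014/3424 = 42.0526; b·c/n = 1475·793/3424 = 341.6107
OR_MH = (34.8136 + 42.0526) / (135.9785 + 341.6107) = 76.8662 / 477.5892 = 0.16095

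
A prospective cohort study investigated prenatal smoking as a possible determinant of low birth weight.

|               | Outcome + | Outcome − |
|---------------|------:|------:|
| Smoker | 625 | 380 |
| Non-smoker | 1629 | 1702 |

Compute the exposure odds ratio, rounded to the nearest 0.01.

Cells: a = 625, b = 380, c = 1629, d = 1702.
OR = (a·d)/(b·c) = (625 × 1702) / (380 × 1629) = 1063750 / 619020 = 1.71844
The odds of low birth weight are about 1.72 times as high in the smoker group.

1.72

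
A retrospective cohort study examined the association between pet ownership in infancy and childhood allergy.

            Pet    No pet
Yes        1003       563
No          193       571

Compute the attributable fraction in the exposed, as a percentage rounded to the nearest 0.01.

Reading the table with exposure as columns: a = 1003 (Pet, case), b = 193 (Pet, non-case), c = 563 (No pet, case), d = 571.
Risk in exposed = 1003/1196 = 0.83863; risk in unexposed = 563/1134 = 0.49647.
RR = 0.83863/0.49647 = 1.68917
AR% = (RR − 1)/RR × 100 = (1.68917 − 1)/1.68917 × 100 = 40.7995%

40.80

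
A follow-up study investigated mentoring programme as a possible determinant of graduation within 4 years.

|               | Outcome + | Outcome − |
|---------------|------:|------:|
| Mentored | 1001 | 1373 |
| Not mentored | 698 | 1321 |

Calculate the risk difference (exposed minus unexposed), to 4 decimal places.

0.0759

Cells: a = 1001, b = 1373, c = 698, d = 1321.
Risk in exposed = 1001/2374 = 0.421651; risk in unexposed = 698/2019 = 0.345716.
Risk difference = 0.421651 − 0.345716 = 0.075936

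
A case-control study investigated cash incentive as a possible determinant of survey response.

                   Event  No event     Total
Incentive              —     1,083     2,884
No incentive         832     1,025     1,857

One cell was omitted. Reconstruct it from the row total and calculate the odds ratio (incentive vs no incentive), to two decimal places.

2.05

The missing cell is in the exposed row: 2884 − 1083 = 1801.
So a = 1801, b = 1083, c = 832, d = 1025.
OR = (a·d)/(b·c) = (1801 × 1025) / (1083 × 832) = 1846025 / 901056 = 2.04874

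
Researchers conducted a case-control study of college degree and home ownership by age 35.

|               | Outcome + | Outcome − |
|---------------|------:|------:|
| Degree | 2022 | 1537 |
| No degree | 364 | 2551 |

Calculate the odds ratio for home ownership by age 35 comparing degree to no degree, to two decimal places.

Cells: a = 2022, b = 1537, c = 364, d = 2551.
OR = (a·d)/(b·c) = (2022 × 2551) / (1537 × 364) = 5158122 / 559468 = 9.21969
The odds of home ownership by age 35 are about 9.22 times as high in the degree group.

9.22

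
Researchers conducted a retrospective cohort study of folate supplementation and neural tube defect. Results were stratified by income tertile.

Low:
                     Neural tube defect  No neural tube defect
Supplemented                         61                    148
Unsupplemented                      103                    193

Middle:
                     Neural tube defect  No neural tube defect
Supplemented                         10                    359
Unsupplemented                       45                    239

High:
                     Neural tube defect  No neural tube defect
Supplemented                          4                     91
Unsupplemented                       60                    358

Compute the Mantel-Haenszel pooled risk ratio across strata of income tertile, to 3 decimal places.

0.548

RR_MH = Σ(aᵢ·n₀ᵢ/nᵢ) / Σ(cᵢ·n₁ᵢ/nᵢ), with n₁ᵢ = aᵢ+bᵢ (exposed), n₀ᵢ = cᵢ+dᵢ (unexposed), nᵢ = n₁ᵢ+n₀ᵢ.
Stratum 1 (Low): n₁ = 209, n₀ = 296, n = 505; a·n₀/n = 61·296/505 = 35.7545; c·n₁/n = 103·209/505 = 42.6277
Stratum 2 (Middle): n₁ = 369, n₀ = 284, n = 653; a·n₀/n = 10·284/653 = 4.3492; c·n₁/n = 45·369/653 = 25.4288
Stratum 3 (High): n₁ = 95, n₀ = 418, n = 513; a·n₀/n = 4·418/513 = 3.2593; c·n₁/n = 60·95/513 = 11.1111
RR_MH = (35.7545 + 4.3492 + 3.2593) / (42.6277 + 25.4288 + 11.1111) = 43.3629 / 79.1676 = 0.54773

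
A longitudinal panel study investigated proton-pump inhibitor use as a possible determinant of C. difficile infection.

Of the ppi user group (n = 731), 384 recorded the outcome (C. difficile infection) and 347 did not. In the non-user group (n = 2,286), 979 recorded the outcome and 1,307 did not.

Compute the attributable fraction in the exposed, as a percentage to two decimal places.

18.47

From the description: a = 384, b = 347, c = 979, d = 1307.
Risk in exposed = 384/731 = 0.52531; risk in unexposed = 979/2286 = 0.42826.
RR = 0.52531/0.42826 = 1.22661
AR% = (RR − 1)/RR × 100 = (1.22661 − 1)/1.22661 × 100 = 18.4747%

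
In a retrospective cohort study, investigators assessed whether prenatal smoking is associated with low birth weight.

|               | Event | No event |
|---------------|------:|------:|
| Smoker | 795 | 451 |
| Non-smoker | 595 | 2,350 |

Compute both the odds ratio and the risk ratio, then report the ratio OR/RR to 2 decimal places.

2.20

Cells: a = 795, b = 451, c = 595, d = 2350.
OR = (795·2350)/(451·595) = 1868250/268345 = 6.96212
Risk in exposed = 795/1246 = 0.63804; risk in unexposed = 595/2945 = 0.20204; RR = 3.15804
OR/RR = 6.96212 / 3.15804 = 2.20457
The outcome is not rare, so the OR lies further from 1 than the RR.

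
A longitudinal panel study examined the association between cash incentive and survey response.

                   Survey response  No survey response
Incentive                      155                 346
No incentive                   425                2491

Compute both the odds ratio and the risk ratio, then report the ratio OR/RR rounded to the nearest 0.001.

1.237

Cells: a = 155, b = 346, c = 425, d = 2491.
OR = (155·2491)/(346·425) = 386105/147050 = 2.62567
Risk in exposed = 155/501 = 0.30938; risk in unexposed = 425/2916 = 0.14575; RR = 2.12272
OR/RR = 2.62567 / 2.12272 = 1.23694
The outcome is not rare, so the OR lies further from 1 than the RR.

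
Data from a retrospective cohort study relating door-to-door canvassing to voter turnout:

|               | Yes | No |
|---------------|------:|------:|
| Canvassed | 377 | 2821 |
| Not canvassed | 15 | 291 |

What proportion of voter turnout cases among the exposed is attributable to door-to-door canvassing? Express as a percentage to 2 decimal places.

58.42

Cells: a = 377, b = 2821, c = 15, d = 291.
Risk in exposed = 377/3198 = 0.11789; risk in unexposed = 15/306 = 0.04902.
RR = 0.11789/0.04902 = 2.40488
AR% = (RR − 1)/RR × 100 = (2.40488 − 1)/2.40488 × 100 = 58.4178%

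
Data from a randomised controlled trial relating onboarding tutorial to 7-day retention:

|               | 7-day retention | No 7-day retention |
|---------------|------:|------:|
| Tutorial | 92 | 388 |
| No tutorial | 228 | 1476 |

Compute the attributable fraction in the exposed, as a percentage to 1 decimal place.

30.2

Cells: a = 92, b = 388, c = 228, d = 1476.
Risk in exposed = 92/480 = 0.19167; risk in unexposed = 228/1704 = 0.13380.
RR = 0.19167/0.13380 = 1.43246
AR% = (RR − 1)/RR × 100 = (1.43246 − 1)/1.43246 × 100 = 30.1898%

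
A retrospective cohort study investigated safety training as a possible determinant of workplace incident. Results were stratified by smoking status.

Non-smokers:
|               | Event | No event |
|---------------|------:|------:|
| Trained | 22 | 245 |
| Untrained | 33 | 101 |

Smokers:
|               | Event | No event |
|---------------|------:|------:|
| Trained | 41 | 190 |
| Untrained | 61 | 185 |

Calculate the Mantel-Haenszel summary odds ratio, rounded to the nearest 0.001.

0.482

OR_MH = Σ(aᵢdᵢ/nᵢ) / Σ(bᵢcᵢ/nᵢ), where nᵢ is the stratum total.
Stratum 1 (Non-smokers): n = 401; a·d/n = 22·101/401 = 5.5411; b·c/n = 245·33/401 = 20.1621
Stratum 2 (Smokers): n = 477; a·d/n = 41·185/477 = 15.9015; b·c/n = 190·61/477 = 24.2977
OR_MH = (5.5411 + 15.9015) / (20.1621 + 24.2977) = 21.4426 / 44.4598 = 0.48229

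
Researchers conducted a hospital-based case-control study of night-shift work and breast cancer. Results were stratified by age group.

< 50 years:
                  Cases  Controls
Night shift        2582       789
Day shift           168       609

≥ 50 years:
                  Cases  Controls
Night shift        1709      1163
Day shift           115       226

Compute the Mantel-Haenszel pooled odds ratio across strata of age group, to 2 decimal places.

6.79

OR_MH = Σ(aᵢdᵢ/nᵢ) / Σ(bᵢcᵢ/nᵢ), where nᵢ is the stratum total.
Stratum 1 (< 50 years): n = 4148; a·d/n = 2582·609/4148 = 379.0834; b·c/n = 789·168/4148 = 31.9556
Stratum 2 (≥ 50 years): n = 3213; a·d/n = 1709·226/3213 = 120.2098; b·c/n = 1163·115/3213 = 41.6262
OR_MH = (379.0834 + 120.2098) / (31.9556 + 41.6262) = 499.2932 / 73.5818 = 6.78555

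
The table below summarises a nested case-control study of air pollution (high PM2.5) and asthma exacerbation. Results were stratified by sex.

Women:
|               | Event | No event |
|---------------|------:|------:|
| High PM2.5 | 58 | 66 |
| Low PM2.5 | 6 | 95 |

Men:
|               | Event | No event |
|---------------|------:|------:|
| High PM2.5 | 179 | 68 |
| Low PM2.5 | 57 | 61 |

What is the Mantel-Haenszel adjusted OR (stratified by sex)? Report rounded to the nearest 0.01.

4.39

OR_MH = Σ(aᵢdᵢ/nᵢ) / Σ(bᵢcᵢ/nᵢ), where nᵢ is the stratum total.
Stratum 1 (Women): n = 225; a·d/n = 58·95/225 = 24.4889; b·c/n = 66·6/225 = 1.7600
Stratum 2 (Men): n = 365; a·d/n = 179·61/365 = 29.9151; b·c/n = 68·57/365 = 10.6192
OR_MH = (24.4889 + 29.9151) / (1.7600 + 10.6192) = 54.4040 / 12.3792 = 4.39480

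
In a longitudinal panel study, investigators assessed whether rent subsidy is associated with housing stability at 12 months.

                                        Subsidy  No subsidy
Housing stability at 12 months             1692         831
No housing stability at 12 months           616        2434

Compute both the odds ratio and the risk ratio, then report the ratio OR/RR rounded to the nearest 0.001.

2.793

Reading the table with exposure as columns: a = 1692 (Subsidy, case), b = 616 (Subsidy, non-case), c = 831 (No subsidy, case), d = 2434.
OR = (1692·2434)/(616·831) = 4118328/511896 = 8.04524
Risk in exposed = 1692/2308 = 0.73310; risk in unexposed = 831/3265 = 0.25452; RR = 2.88036
OR/RR = 8.04524 / 2.88036 = 2.79314
The outcome is not rare, so the OR lies further from 1 than the RR.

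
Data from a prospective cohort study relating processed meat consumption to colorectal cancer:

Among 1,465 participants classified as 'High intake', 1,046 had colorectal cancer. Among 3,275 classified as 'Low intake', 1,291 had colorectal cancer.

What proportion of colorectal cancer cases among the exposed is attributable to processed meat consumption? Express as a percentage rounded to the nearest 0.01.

44.79

From the description: a = 1046, b = 419, c = 1291, d = 1984.
Risk in exposed = 1046/1465 = 0.71399; risk in unexposed = 1291/3275 = 0.39420.
RR = 0.71399/0.39420 = 1.81125
AR% = (RR − 1)/RR × 100 = (1.81125 − 1)/1.81125 × 100 = 44.7896%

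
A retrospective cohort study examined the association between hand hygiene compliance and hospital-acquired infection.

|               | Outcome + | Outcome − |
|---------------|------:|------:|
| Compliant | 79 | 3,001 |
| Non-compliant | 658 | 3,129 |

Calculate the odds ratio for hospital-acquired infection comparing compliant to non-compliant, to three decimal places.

0.125

Cells: a = 79, b = 3001, c = 658, d = 3129.
OR = (a·d)/(b·c) = (79 × 3129) / (3001 × 658) = 247191 / 1974658 = 0.12518
Exposure is associated with lower odds of hospital-acquired infection (OR = 0.13 < 1).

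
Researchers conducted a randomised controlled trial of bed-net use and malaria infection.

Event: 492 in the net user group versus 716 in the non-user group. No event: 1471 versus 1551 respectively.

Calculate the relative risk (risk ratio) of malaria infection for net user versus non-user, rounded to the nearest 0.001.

From the description: a = 492, b = 1471, c = 716, d = 1551.
Risk in exposed = 492/1963 = 0.25064; risk in unexposed = 716/2267 = 0.31584.
RR = 0.25064 / 0.31584 = 0.79357
The risk is 21% lower among the exposed than among the unexposed.

0.794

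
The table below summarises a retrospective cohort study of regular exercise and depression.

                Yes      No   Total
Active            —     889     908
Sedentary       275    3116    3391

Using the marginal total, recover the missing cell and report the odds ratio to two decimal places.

0.24

The missing cell is in the exposed row: 908 − 889 = 19.
So a = 19, b = 889, c = 275, d = 3116.
OR = (a·d)/(b·c) = (19 × 3116) / (889 × 275) = 59204 / 244475 = 0.24217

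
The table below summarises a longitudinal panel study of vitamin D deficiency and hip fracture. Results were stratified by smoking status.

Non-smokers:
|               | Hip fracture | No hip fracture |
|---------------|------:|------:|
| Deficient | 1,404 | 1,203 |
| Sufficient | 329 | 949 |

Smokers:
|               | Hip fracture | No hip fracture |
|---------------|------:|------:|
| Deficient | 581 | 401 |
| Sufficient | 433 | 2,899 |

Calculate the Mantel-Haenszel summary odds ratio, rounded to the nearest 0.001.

OR_MH = Σ(aᵢdᵢ/nᵢ) / Σ(bᵢcᵢ/nᵢ), where nᵢ is the stratum total.
Stratum 1 (Non-smokers): n = 3885; a·d/n = 1404·949/3885 = 342.9591; b·c/n = 1203·329/3885 = 101.8757
Stratum 2 (Smokers): n = 4314; a·d/n = 581·2899/4314 = 390.4309; b·c/n = 401·433/4314 = 40.2487
OR_MH = (342.9591 + 390.4309) / (101.8757 + 40.2487) = 733.3900 / 142.1244 = 5.16020

5.160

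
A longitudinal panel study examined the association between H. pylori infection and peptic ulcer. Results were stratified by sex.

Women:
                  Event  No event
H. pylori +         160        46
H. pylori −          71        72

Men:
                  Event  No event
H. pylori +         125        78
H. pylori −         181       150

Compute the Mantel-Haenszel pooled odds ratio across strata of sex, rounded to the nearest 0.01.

OR_MH = Σ(aᵢdᵢ/nᵢ) / Σ(bᵢcᵢ/nᵢ), where nᵢ is the stratum total.
Stratum 1 (Women): n = 349; a·d/n = 160·72/349 = 33.0086; b·c/n = 46·71/349 = 9.3582
Stratum 2 (Men): n = 534; a·d/n = 125·150/534 = 35.1124; b·c/n = 78·181/534 = 26.4382
OR_MH = (33.0086 + 35.1124) / (9.3582 + 26.4382) = 68.1210 / 35.7964 = 1.90301

1.90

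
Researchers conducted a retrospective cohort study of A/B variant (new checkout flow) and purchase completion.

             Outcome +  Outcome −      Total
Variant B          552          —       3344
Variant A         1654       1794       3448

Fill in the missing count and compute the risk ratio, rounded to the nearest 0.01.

0.34

The missing cell is in the exposed row: 3344 − 552 = 2792.
So a = 552, b = 2792, c = 1654, d = 1794.
RR = [a/(a+b)] / [c/(c+d)] = (552/3344) / (1654/3448) = 0.16507/0.47970 = 0.34412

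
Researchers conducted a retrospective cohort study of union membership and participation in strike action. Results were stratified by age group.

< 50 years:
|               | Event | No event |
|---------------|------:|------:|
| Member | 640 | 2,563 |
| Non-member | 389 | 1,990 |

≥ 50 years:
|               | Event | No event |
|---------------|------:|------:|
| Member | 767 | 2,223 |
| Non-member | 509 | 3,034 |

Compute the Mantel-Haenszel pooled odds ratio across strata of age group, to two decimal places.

OR_MH = Σ(aᵢdᵢ/nᵢ) / Σ(bᵢcᵢ/nᵢ), where nᵢ is the stratum total.
Stratum 1 (< 50 years): n = 5582; a·d/n = 640·1990/5582 = 228.1619; b·c/n = 2563·389/5582 = 178.6111
Stratum 2 (≥ 50 years): n = 6533; a·d/n = 767·3034/6533 = 356.2036; b·c/n = 2223·509/6533 = 173.1987
OR_MH = (228.1619 + 356.2036) / (178.6111 + 173.1987) = 584.3655 / 351.8098 = 1.66103

1.66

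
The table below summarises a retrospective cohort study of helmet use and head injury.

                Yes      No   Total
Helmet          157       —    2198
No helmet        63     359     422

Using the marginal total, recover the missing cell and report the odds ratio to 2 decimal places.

The missing cell is in the exposed row: 2198 − 157 = 2041.
So a = 157, b = 2041, c = 63, d = 359.
OR = (a·d)/(b·c) = (157 × 359) / (2041 × 63) = 56363 / 128583 = 0.43834

0.44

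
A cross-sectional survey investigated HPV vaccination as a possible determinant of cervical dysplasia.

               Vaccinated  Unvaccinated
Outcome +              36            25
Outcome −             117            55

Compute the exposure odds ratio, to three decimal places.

Reading the table with exposure as columns: a = 36 (Vaccinated, case), b = 117 (Vaccinated, non-case), c = 25 (Unvaccinated, case), d = 55.
OR = (a·d)/(b·c) = (36 × 55) / (117 × 25) = 1980 / 2925 = 0.67692
Exposure is associated with lower odds of cervical dysplasia (OR = 0.68 < 1).

0.677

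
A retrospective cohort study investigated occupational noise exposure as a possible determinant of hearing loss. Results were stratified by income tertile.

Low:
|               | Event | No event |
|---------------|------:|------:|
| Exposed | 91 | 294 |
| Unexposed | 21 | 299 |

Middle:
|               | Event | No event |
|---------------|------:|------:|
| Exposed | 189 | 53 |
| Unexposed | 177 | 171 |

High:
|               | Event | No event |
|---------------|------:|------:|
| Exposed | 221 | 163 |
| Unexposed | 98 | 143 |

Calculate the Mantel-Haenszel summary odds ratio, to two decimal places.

2.87

OR_MH = Σ(aᵢdᵢ/nᵢ) / Σ(bᵢcᵢ/nᵢ), where nᵢ is the stratum total.
Stratum 1 (Low): n = 705; a·d/n = 91·299/705 = 38.5943; b·c/n = 294·21/705 = 8.7574
Stratum 2 (Middle): n = 590; a·d/n = 189·171/590 = 54.7780; b·c/n = 53·177/590 = 15.9000
Stratum 3 (High): n = 625; a·d/n = 221·143/625 = 50.5648; b·c/n = 163·98/625 = 25.5584
OR_MH = (38.5943 + 54.7780 + 50.5648) / (8.7574 + 15.9000 + 25.5584) = 143.9371 / 50.2158 = 2.86637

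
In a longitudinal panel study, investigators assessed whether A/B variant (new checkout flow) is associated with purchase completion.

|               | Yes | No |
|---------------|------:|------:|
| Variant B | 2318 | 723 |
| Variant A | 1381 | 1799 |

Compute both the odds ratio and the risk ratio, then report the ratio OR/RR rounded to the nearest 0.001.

Cells: a = 2318, b = 723, c = 1381, d = 1799.
OR = (2318·1799)/(723·1381) = 4170082/998463 = 4.17650
Risk in exposed = 2318/3041 = 0.76225; risk in unexposed = 1381/3180 = 0.43428; RR = 1.75522
OR/RR = 4.17650 / 1.75522 = 2.37948
The outcome is not rare, so the OR lies further from 1 than the RR.

2.379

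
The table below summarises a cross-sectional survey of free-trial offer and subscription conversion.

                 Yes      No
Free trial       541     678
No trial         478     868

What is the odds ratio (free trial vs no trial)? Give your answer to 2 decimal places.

1.45

Cells: a = 541, b = 678, c = 478, d = 868.
OR = (a·d)/(b·c) = (541 × 868) / (678 × 478) = 469588 / 324084 = 1.44897
The odds of subscription conversion are about 1.45 times as high in the free trial group.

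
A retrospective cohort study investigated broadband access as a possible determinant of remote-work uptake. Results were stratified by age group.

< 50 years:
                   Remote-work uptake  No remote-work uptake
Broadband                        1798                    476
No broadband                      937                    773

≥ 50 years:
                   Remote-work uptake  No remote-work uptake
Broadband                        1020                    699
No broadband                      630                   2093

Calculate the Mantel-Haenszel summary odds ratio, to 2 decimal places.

OR_MH = Σ(aᵢdᵢ/nᵢ) / Σ(bᵢcᵢ/nᵢ), where nᵢ is the stratum total.
Stratum 1 (< 50 years): n = 3984; a·d/n = 1798·773/3984 = 348.8589; b·c/n = 476·937/3984 = 111.9508
Stratum 2 (≥ 50 years): n = 4442; a·d/n = 1020·2093/4442 = 480.6078; b·c/n = 699·630/4442 = 99.1378
OR_MH = (348.8589 + 480.6078) / (111.9508 + 99.1378) = 829.4668 / 211.0886 = 3.92947

3.93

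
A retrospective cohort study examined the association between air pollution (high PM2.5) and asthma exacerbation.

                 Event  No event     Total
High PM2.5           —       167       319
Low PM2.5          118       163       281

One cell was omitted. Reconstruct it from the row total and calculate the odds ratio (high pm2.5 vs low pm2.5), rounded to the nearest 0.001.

1.257

The missing cell is in the exposed row: 319 − 167 = 152.
So a = 152, b = 167, c = 118, d = 163.
OR = (a·d)/(b·c) = (152 × 163) / (167 × 118) = 24776 / 19706 = 1.25728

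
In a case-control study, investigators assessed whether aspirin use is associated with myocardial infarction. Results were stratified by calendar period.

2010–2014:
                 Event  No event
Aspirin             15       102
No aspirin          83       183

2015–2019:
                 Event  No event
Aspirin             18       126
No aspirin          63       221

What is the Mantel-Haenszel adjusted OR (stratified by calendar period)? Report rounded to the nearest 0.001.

0.405

OR_MH = Σ(aᵢdᵢ/nᵢ) / Σ(bᵢcᵢ/nᵢ), where nᵢ is the stratum total.
Stratum 1 (2010–2014): n = 383; a·d/n = 15·183/383 = 7.1671; b·c/n = 102·83/383 = 22.1044
Stratum 2 (2015–2019): n = 428; a·d/n = 18·221/428 = 9.2944; b·c/n = 126·63/428 = 18.5467
OR_MH = (7.1671 + 9.2944) / (22.1044 + 18.5467) = 16.4615 / 40.6512 = 0.40495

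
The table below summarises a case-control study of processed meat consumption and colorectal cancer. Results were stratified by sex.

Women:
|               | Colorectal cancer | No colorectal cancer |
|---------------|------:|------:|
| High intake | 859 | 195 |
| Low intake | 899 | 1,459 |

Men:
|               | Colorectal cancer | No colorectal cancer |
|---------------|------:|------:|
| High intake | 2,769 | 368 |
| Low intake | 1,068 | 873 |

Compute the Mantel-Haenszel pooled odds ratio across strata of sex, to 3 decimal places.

6.549

OR_MH = Σ(aᵢdᵢ/nᵢ) / Σ(bᵢcᵢ/nᵢ), where nᵢ is the stratum total.
Stratum 1 (Women): n = 3412; a·d/n = 859·1459/3412 = 367.3157; b·c/n = 195·899/3412 = 51.3790
Stratum 2 (Men): n = 5078; a·d/n = 2769·873/5078 = 476.0412; b·c/n = 368·1068/5078 = 77.3974
OR_MH = (367.3157 + 476.0412) / (51.3790 + 77.3974) = 843.3568 / 128.7764 = 6.54900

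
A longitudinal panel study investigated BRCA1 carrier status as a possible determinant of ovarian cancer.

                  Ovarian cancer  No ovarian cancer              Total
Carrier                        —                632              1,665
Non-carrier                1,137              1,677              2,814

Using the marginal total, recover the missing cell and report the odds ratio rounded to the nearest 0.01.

The missing cell is in the exposed row: 1665 − 632 = 1033.
So a = 1033, b = 632, c = 1137, d = 1677.
OR = (a·d)/(b·c) = (1033 × 1677) / (632 × 1137) = 1732341 / 718584 = 2.41077

2.41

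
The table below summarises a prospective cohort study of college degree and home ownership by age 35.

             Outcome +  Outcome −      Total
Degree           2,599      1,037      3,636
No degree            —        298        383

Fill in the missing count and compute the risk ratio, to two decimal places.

The missing cell is in the unexposed row: 383 − 298 = 85.
So a = 2599, b = 1037, c = 85, d = 298.
RR = [a/(a+b)] / [c/(c+d)] = (2599/3636) / (85/383) = 0.71480/0.22193 = 3.22079

3.22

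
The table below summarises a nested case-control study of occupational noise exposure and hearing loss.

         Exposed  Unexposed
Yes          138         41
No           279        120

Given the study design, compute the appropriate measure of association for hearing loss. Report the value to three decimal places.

1.448

Reading the table with exposure as columns: a = 138 (Exposed, case), b = 279 (Exposed, non-case), c = 41 (Unexposed, case), d = 120.
This is a nested case-control study: participants were sampled on outcome status, so risks in the source population cannot be estimated directly — relative risk is not valid here. The odds ratio is the appropriate measure.
OR = (a·d)/(b·c) = (138 × 120) / (279 × 41) = 16560 / 11439 = 1.44768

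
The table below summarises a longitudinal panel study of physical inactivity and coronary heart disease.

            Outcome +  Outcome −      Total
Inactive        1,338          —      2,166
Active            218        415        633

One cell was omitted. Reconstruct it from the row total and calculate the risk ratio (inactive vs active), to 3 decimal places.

1.794

The missing cell is in the exposed row: 2166 − 1338 = 828.
So a = 1338, b = 828, c = 218, d = 415.
RR = [a/(a+b)] / [c/(c+d)] = (1338/2166) / (218/633) = 0.61773/0.34439 = 1.79368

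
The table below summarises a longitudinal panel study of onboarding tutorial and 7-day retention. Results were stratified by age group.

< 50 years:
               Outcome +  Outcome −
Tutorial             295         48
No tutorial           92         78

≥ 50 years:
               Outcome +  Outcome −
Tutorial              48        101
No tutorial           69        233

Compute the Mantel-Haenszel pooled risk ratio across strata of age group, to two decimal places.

RR_MH = Σ(aᵢ·n₀ᵢ/nᵢ) / Σ(cᵢ·n₁ᵢ/nᵢ), with n₁ᵢ = aᵢ+bᵢ (exposed), n₀ᵢ = cᵢ+dᵢ (unexposed), nᵢ = n₁ᵢ+n₀ᵢ.
Stratum 1 (< 50 years): n₁ = 343, n₀ = 170, n = 513; a·n₀/n = 295·170/513 = 97.7583; c·n₁/n = 92·343/513 = 61.5127
Stratum 2 (≥ 50 years): n₁ = 149, n₀ = 302, n = 451; a·n₀/n = 48·302/451 = 32.1419; c·n₁/n = 69·149/451 = 22.7960
RR_MH = (97.7583 + 32.1419) / (61.5127 + 22.7960) = 129.9002 / 84.3087 = 1.54077

1.54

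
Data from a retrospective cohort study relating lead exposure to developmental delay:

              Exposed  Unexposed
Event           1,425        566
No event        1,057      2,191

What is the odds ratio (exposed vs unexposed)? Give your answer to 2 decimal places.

Reading the table with exposure as columns: a = 1425 (Exposed, case), b = 1057 (Exposed, non-case), c = 566 (Unexposed, case), d = 2191.
OR = (a·d)/(b·c) = (1425 × 2191) / (1057 × 566) = 3122175 / 598262 = 5.21874
The odds of developmental delay are about 5.22 times as high in the exposed group.

5.22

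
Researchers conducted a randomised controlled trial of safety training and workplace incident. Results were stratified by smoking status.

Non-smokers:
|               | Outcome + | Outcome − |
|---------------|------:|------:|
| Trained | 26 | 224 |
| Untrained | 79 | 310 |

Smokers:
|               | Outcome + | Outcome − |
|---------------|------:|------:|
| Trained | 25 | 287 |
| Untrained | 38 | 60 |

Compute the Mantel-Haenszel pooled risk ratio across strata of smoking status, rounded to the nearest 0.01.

0.36

RR_MH = Σ(aᵢ·n₀ᵢ/nᵢ) / Σ(cᵢ·n₁ᵢ/nᵢ), with n₁ᵢ = aᵢ+bᵢ (exposed), n₀ᵢ = cᵢ+dᵢ (unexposed), nᵢ = n₁ᵢ+n₀ᵢ.
Stratum 1 (Non-smokers): n₁ = 250, n₀ = 389, n = 639; a·n₀/n = 26·389/639 = 15.8279; c·n₁/n = 79·250/639 = 30.9077
Stratum 2 (Smokers): n₁ = 312, n₀ = 98, n = 410; a·n₀/n = 25·98/410 = 5.9756; c·n₁/n = 38·312/410 = 28.9171
RR_MH = (15.8279 + 5.9756) / (30.9077 + 28.9171) = 21.8035 / 59.8247 = 0.36446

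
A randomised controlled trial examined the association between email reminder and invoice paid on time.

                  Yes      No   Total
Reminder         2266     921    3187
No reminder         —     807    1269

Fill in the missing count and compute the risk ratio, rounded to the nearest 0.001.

1.953

The missing cell is in the unexposed row: 1269 − 807 = 462.
So a = 2266, b = 921, c = 462, d = 807.
RR = [a/(a+b)] / [c/(c+d)] = (2266/3187) / (462/1269) = 0.71101/0.36407 = 1.95298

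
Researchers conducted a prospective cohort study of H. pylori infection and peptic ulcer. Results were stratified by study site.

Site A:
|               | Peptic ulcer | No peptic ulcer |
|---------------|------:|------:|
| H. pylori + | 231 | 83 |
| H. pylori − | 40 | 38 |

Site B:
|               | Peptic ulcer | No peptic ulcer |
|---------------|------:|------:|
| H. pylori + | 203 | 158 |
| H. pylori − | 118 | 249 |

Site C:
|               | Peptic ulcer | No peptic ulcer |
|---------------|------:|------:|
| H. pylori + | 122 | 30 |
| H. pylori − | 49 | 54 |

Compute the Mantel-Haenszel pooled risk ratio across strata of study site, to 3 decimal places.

RR_MH = Σ(aᵢ·n₀ᵢ/nᵢ) / Σ(cᵢ·n₁ᵢ/nᵢ), with n₁ᵢ = aᵢ+bᵢ (exposed), n₀ᵢ = cᵢ+dᵢ (unexposed), nᵢ = n₁ᵢ+n₀ᵢ.
Stratum 1 (Site A): n₁ = 314, n₀ = 78, n = 392; a·n₀/n = 231·78/392 = 45.9643; c·n₁/n = 40·314/392 = 32.0408
Stratum 2 (Site B): n₁ = 361, n₀ = 367, n = 728; a·n₀/n = 203·367/728 = 102.3365; c·n₁/n = 118·361/728 = 58.5137
Stratum 3 (Site C): n₁ = 152, n₀ = 103, n = 255; a·n₀/n = 122·103/255 = 49.2784; c·n₁/n = 49·152/255 = 29.2078
RR_MH = (45.9643 + 102.3365 + 49.2784) / (32.0408 + 58.5137 + 29.2078) = 197.5793 / 119.7624 = 1.64976

1.650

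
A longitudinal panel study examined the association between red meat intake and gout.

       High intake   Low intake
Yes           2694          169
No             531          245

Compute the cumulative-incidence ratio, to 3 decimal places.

2.046

Reading the table with exposure as columns: a = 2694 (High intake, case), b = 531 (High intake, non-case), c = 169 (Low intake, case), d = 245.
Risk in exposed = 2694/3225 = 0.83535; risk in unexposed = 169/414 = 0.40821.
RR = 0.83535 / 0.40821 = 2.04636
The risk among the exposed is 2.05 times that among the unexposed.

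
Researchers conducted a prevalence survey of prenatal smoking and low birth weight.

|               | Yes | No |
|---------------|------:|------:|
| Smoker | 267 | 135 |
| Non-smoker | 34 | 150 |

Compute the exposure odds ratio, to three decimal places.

8.725

Cells: a = 267, b = 135, c = 34, d = 150.
OR = (a·d)/(b·c) = (267 × 150) / (135 × 34) = 40050 / 4590 = 8.72549
The odds of low birth weight are about 8.73 times as high in the smoker group.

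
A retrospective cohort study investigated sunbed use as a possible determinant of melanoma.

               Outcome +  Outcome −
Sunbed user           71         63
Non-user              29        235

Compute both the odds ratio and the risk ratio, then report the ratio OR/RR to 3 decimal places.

1.893

Cells: a = 71, b = 63, c = 29, d = 235.
OR = (71·235)/(63·29) = 16685/1827 = 9.13246
Risk in exposed = 71/134 = 0.52985; risk in unexposed = 29/264 = 0.10985; RR = 4.82347
OR/RR = 9.13246 / 4.82347 = 1.89334
The outcome is not rare, so the OR lies further from 1 than the RR.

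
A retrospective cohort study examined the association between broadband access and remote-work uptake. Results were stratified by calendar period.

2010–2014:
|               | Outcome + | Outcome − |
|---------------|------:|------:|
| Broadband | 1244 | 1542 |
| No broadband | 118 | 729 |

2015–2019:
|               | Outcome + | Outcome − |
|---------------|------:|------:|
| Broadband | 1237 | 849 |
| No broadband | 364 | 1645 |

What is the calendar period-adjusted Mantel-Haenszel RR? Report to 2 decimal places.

3.25

RR_MH = Σ(aᵢ·n₀ᵢ/nᵢ) / Σ(cᵢ·n₁ᵢ/nᵢ), with n₁ᵢ = aᵢ+bᵢ (exposed), n₀ᵢ = cᵢ+dᵢ (unexposed), nᵢ = n₁ᵢ+n₀ᵢ.
Stratum 1 (2010–2014): n₁ = 2786, n₀ = 847, n = 3633; a·n₀/n = 1244·847/3633 = 290.0270; c·n₁/n = 118·2786/3633 = 90.4894
Stratum 2 (2015–2019): n₁ = 2086, n₀ = 2009, n = 4095; a·n₀/n = 1237·2009/4095 = 606.8701; c·n₁/n = 364·2086/4095 = 185.4222
RR_MH = (290.0270 + 606.8701) / (90.4894 + 185.4222) = 896.8971 / 275.9116 = 3.25067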